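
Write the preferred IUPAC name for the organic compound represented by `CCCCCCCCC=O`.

The longest carbon chain that includes the –CHO group has 9 carbons, so the parent hydride is nonane.
The principal characteristic group is an aldehyde (terminal –CHO), named with the suffix -al.
Choose the numbering such that the aldehyde carbon is C-1 by definition.
Assembling the pieces gives nonanal.

nonanal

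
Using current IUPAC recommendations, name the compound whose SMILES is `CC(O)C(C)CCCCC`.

3-methyloctan-2-ol

The longest carbon chain that includes the –OH group has 8 carbons, so the parent hydride is octane.
An alcohol (–OH) is the principal characteristic group, giving the suffix -ol.
Choose the numbering such that numbering from this end puts the hydroxyl group at C-2 rather than C-7.
With this numbering: the hydroxyl at C-2; a methyl group at C-3.
Assembling the pieces gives 3-methyloctan-2-ol.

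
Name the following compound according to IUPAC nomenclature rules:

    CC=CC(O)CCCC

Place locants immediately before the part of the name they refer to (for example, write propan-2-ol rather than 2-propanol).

oct-2-en-4-ol

The longest carbon chain that includes the –OH group and the multiple bond has 8 carbons, so the parent hydride is octane.
An alcohol (–OH) is the principal characteristic group, giving the suffix -ol.
A C=C double bond in the chain gives the infix -ene-.
Choose the numbering such that numbering from this end puts the hydroxyl group at C-4 rather than C-5.
That gives the hydroxyl at C-4; the double bond between C-2 and C-3.
Putting it together: oct-2-en-4-ol.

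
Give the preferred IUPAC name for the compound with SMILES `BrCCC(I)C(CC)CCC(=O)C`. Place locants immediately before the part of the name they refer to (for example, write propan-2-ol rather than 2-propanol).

The longest carbon chain that includes the carbonyl has 8 carbons, so the parent hydride is octane.
A ketone (C=O on an internal carbon) is the principal characteristic group, giving the suffix -one.
Choose the numbering such that numbering from this end puts the carbonyl group at C-2 rather than C-7.
That gives the carbonyl at C-2; a bromo group at C-8; an ethyl group at C-5; an iodo group at C-6.
Substituent prefixes are cited in alphabetical order (multiplying prefixes like di-/tri- are ignored for ordering).
The name is 8-bromo-5-ethyl-6-iodooctan-2-one.

8-bromo-5-ethyl-6-iodooctan-2-one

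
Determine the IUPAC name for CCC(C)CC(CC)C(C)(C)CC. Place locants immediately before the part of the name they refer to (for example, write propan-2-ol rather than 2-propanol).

The longest carbon chain is 8 atoms: the parent is octane.
The numbering direction is chosen so that the substituent locant set {3,3,4,6} is lower than {3,5,6,6} at the first point of difference.
That gives an ethyl group at C-4; methyl groups at C-3 (×2) and C-6.
Substituent prefixes are cited in alphabetical order (multiplying prefixes like di-/tri- are ignored for ordering).
The name is 4-ethyl-3,3,6-trimethyloctane.

4-ethyl-3,3,6-trimethyloctane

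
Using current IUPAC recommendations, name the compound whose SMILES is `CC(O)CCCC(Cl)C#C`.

6-chlorooct-7-yn-2-ol

The longest chain bearing the –OH group and the multiple bond is 8 carbons long (octane).
The highest-priority functional group is an alcohol (–OH), so the name ends in -ol.
A C≡C triple bond in the chain gives the infix -yne-.
Number the chain so that numbering from this end puts the hydroxyl group at C-2 rather than C-7.
This places the hydroxyl at C-2; the triple bond between C-7 and C-8; a chloro group at C-6.
Assembling the pieces gives 6-chlorooct-7-yn-2-ol.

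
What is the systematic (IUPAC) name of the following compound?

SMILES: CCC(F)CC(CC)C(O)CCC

5-ethyl-7-fluorononan-4-ol

Counting along the main chain through the –OH group gives 9 carbons: the parent is nonane.
An alcohol (–OH) is the principal characteristic group, giving the suffix -ol.
Choose the numbering such that numbering from this end puts the hydroxyl group at C-4 rather than C-6.
That gives the hydroxyl at C-4; an ethyl group at C-5; a fluoro group at C-7.
The substituents are ordered alphabetically, ignoring any di-/tri- multipliers.
The name is 5-ethyl-7-fluorononan-4-ol.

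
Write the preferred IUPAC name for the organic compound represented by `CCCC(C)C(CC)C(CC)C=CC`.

4,5-diethyl-6-methylnon-2-ene

The longest chain bearing the multiple bond is 9 carbons long (nonane).
A C=C double bond in the chain gives the infix -ene-.
Number the chain so that numbering from this end puts the double bond at C-2 rather than C-7.
With this numbering: the double bond between C-2 and C-3; ethyl groups at C-4 and C-5; a methyl group at C-6.
The substituents are ordered alphabetically, ignoring any di-/tri- multipliers.
Putting it together: 4,5-diethyl-6-methylnon-2-ene.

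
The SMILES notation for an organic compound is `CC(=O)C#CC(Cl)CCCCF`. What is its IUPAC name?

The longest carbon chain that includes the carbonyl and the multiple bond has 9 carbons, so the parent hydride is nonane.
The highest-priority functional group is a ketone (C=O on an internal carbon), so the name ends in -one.
A C≡C triple bond in the chain gives the infix -yne-.
The numbering direction is chosen so that numbering from this end puts the carbonyl group at C-2 rather than C-8.
That gives the carbonyl at C-2; the triple bond between C-3 and C-4; a chloro group at C-5; a fluoro group at C-9.
Prefixes are listed alphabetically: chloro, fluoro.
The name is 5-chloro-9-fluoronon-3-yn-2-one.

5-chloro-9-fluoronon-3-yn-2-one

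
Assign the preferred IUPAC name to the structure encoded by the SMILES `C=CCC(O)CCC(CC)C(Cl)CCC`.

8-chloro-7-ethylundec-1-en-4-ol

Counting along the main chain through the –OH group and the multiple bond gives 11 carbons: the parent is undecane.
The principal characteristic group is an alcohol (–OH), named with the suffix -ol.
A C=C double bond in the chain gives the infix -ene-.
The numbering direction is chosen so that numbering from this end puts the hydroxyl group at C-4 rather than C-8.
This places the hydroxyl at C-4; the double bond between C-1 and C-2; a chloro group at C-8; an ethyl group at C-7.
Substituent prefixes are cited in alphabetical order (multiplying prefixes like di-/tri- are ignored for ordering).
Putting it together: 8-chloro-7-ethylundec-1-en-4-ol.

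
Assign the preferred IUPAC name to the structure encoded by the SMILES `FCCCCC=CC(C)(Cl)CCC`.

The longest chain bearing the multiple bond is 10 carbons long (decane).
There is one C=C double bond, indicated by the ending -ene.
Choose the numbering such that the substituent locant set {1,7,7} is lower than {4,4,10} at the first point of difference.
This places the double bond between C-5 and C-6; a chloro group at C-7; a fluoro group at C-1; a methyl group at C-7.
Substituent prefixes are cited in alphabetical order (multiplying prefixes like di-/tri- are ignored for ordering).
Assembling the pieces gives 7-chloro-1-fluoro-7-methyldec-5-ene.

7-chloro-1-fluoro-7-methyldec-5-ene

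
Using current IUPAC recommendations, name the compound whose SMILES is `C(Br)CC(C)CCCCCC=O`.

Counting along the main chain through the –CHO group gives 9 carbons: the parent is nonane.
The highest-priority functional group is an aldehyde (terminal –CHO), so the name ends in -al.
Number the chain so that the aldehyde carbon is C-1 by definition.
With this numbering: a bromo group at C-9; a methyl group at C-7.
Prefixes are listed alphabetically: bromo, methyl.
Putting it together: 9-bromo-7-methylnonanal.

9-bromo-7-methylnonanal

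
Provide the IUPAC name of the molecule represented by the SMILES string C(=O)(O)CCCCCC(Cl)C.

The longest chain bearing the –COOH group is 8 carbons long (octane).
A carboxylic acid (terminal –COOH) is the principal characteristic group, giving the suffix -oic acid.
The numbering direction is chosen so that the carboxylic acid carbon is C-1 by definition.
That gives a chloro group at C-7.
Assembling the pieces gives 7-chlorooctanoic acid.

7-chlorooctanoic acid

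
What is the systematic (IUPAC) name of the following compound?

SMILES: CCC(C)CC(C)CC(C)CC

3,5,7-trimethylnonane

The longest continuous carbon chain has 9 atoms, so the parent hydride is nonane.
Numbering from either end gives identical locants here.
This places methyl groups at C-3 and C-5 and C-7.
Putting it together: 3,5,7-trimethylnonane.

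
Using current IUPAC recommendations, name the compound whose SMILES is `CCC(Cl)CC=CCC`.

Counting along the main chain through the multiple bond gives 8 carbons: the parent is octane.
A C=C double bond in the chain gives the infix -ene-.
The numbering direction is chosen so that numbering from this end puts the double bond at C-3 rather than C-5.
This places the double bond between C-3 and C-4; a chloro group at C-6.
The name is 6-chlorooct-3-ene.

6-chlorooct-3-ene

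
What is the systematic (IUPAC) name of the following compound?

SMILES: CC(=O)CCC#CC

The longest carbon chain that includes the carbonyl and the multiple bond has 7 carbons, so the parent hydride is heptane.
The principal characteristic group is a ketone (C=O on an internal carbon), named with the suffix -one.
There is one C≡C triple bond, indicated by the ending -yne.
The numbering direction is chosen so that numbering from this end puts the carbonyl group at C-2 rather than C-6.
This places the carbonyl at C-2; the triple bond between C-5 and C-6.
The name is hept-5-yn-2-one.

hept-5-yn-2-one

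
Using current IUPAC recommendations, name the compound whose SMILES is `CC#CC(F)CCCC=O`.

The longest carbon chain that includes the –CHO group and the multiple bond has 8 carbons, so the parent hydride is octane.
The highest-priority functional group is an aldehyde (terminal –CHO), so the name ends in -al.
The chain contains a C≡C triple bond, so the unsaturation ending is -yne.
The numbering direction is chosen so that the aldehyde carbon is C-1 by definition.
This places the triple bond between C-6 and C-7; a fluoro group at C-5.
The name is 5-fluorooct-6-ynal.

5-fluorooct-6-ynal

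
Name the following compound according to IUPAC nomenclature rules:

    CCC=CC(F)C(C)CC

5-fluoro-6-methyloct-3-ene

The longest carbon chain that includes the multiple bond has 8 carbons, so the parent hydride is octane.
There is one C=C double bond, indicated by the ending -ene.
Choose the numbering such that numbering from this end puts the double bond at C-3 rather than C-5.
That gives the double bond between C-3 and C-4; a fluoro group at C-5; a methyl group at C-6.
Substituent prefixes are cited in alphabetical order (multiplying prefixes like di-/tri- are ignored for ordering).
The name is 5-fluoro-6-methyloct-3-ene.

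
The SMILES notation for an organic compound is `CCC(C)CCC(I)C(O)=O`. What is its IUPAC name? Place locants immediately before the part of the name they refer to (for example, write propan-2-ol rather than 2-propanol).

Counting along the main chain through the –COOH group gives 7 carbons: the parent is heptane.
The principal characteristic group is a carboxylic acid (terminal –COOH), named with the suffix -oic acid.
The numbering direction is chosen so that the carboxylic acid carbon is C-1 by definition.
With this numbering: an iodo group at C-2; a methyl group at C-5.
The substituents are ordered alphabetically, ignoring any di-/tri- multipliers.
Assembling the pieces gives 2-iodo-5-methylheptanoic acid.

2-iodo-5-methylheptanoic acid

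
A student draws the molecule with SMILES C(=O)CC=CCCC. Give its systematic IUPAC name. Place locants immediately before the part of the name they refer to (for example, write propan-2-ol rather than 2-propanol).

hept-3-enal

The longest chain bearing the –CHO group and the multiple bond is 7 carbons long (heptane).
The highest-priority functional group is an aldehyde (terminal –CHO), so the name ends in -al.
A C=C double bond in the chain gives the infix -ene-.
Choose the numbering such that the aldehyde carbon is C-1 by definition.
That gives the double bond between C-3 and C-4.
The name is hept-3-enal.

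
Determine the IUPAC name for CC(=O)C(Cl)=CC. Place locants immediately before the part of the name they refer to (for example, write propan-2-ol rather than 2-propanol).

3-chloropent-3-en-2-one

Counting along the main chain through the carbonyl and the multiple bond gives 5 carbons: the parent is pentane.
A ketone (C=O on an internal carbon) is the principal characteristic group, giving the suffix -one.
A C=C double bond in the chain gives the infix -ene-.
The numbering direction is chosen so that numbering from this end puts the carbonyl group at C-2 rather than C-4.
That gives the carbonyl at C-2; the double bond between C-3 and C-4; a chloro group at C-3.
The name is 3-chloropent-3-en-2-one.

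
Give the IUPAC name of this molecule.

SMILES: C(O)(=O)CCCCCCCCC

The longest chain bearing the –COOH group is 10 carbons long (decane).
The principal characteristic group is a carboxylic acid (terminal –COOH), named with the suffix -oic acid.
The numbering direction is chosen so that the carboxylic acid carbon is C-1 by definition.
The name is decanoic acid.

decanoic acid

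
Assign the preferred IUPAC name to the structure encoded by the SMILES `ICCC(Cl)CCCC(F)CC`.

The longest carbon chain is 9 atoms: the parent is nonane.
Number the chain so that the substituent locant set {1,3,7} is lower than {3,7,9} at the first point of difference.
That gives a chloro group at C-3; a fluoro group at C-7; an iodo group at C-1.
Substituent prefixes are cited in alphabetical order (multiplying prefixes like di-/tri- are ignored for ordering).
Assembling the pieces gives 3-chloro-7-fluoro-1-iodononane.

3-chloro-7-fluoro-1-iodononane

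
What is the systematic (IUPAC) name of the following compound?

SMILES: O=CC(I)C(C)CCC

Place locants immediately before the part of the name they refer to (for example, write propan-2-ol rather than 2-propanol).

Counting along the main chain through the –CHO group gives 6 carbons: the parent is hexane.
An aldehyde (terminal –CHO) is the principal characteristic group, giving the suffix -al.
Number the chain so that the aldehyde carbon is C-1 by definition.
That gives an iodo group at C-2; a methyl group at C-3.
Prefixes are listed alphabetically: iodo, methyl.
The name is 2-iodo-3-methylhexanal.

2-iodo-3-methylhexanal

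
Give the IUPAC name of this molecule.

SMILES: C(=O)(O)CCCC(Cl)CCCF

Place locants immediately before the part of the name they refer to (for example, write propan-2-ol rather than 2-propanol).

5-chloro-8-fluorooctanoic acid

Counting along the main chain through the –COOH group gives 8 carbons: the parent is octane.
The principal characteristic group is a carboxylic acid (terminal –COOH), named with the suffix -oic acid.
Number the chain so that the carboxylic acid carbon is C-1 by definition.
That gives a chloro group at C-5; a fluoro group at C-8.
The substituents are ordered alphabetically, ignoring any di-/tri- multipliers.
The name is 5-chloro-8-fluorooctanoic acid.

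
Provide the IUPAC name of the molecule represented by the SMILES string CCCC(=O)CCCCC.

nonan-4-one

The longest carbon chain that includes the carbonyl has 9 carbons, so the parent hydride is nonane.
The highest-priority functional group is a ketone (C=O on an internal carbon), so the name ends in -one.
Choose the numbering such that numbering from this end puts the carbonyl group at C-4 rather than C-6.
With this numbering: the carbonyl at C-4.
The name is nonan-4-one.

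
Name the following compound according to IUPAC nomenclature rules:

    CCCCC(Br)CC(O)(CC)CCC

The longest chain bearing the –OH group is 10 carbons long (decane).
The highest-priority functional group is an alcohol (–OH), so the name ends in -ol.
The numbering direction is chosen so that numbering from this end puts the hydroxyl group at C-4 rather than C-7.
This places the hydroxyl at C-4; a bromo group at C-6; an ethyl group at C-4.
The substituents are ordered alphabetically, ignoring any di-/tri- multipliers.
The name is 6-bromo-4-ethyldecan-4-ol.

6-bromo-4-ethyldecan-4-ol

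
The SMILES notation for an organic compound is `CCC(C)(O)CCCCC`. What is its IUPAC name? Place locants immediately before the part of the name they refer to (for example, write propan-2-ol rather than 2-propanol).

The longest carbon chain that includes the –OH group has 8 carbons, so the parent hydride is octane.
An alcohol (–OH) is the principal characteristic group, giving the suffix -ol.
Number the chain so that numbering from this end puts the hydroxyl group at C-3 rather than C-6.
That gives the hydroxyl at C-3; a methyl group at C-3.
Putting it together: 3-methyloctan-3-ol.

3-methyloctan-3-ol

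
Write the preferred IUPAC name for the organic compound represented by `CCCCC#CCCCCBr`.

1-bromodec-5-yne

Counting along the main chain through the multiple bond gives 10 carbons: the parent is decane.
The chain contains a C≡C triple bond, so the unsaturation ending is -yne.
The numbering direction is chosen so that the substituent locant set {1} is lower than {10} at the first point of difference.
That gives the triple bond between C-5 and C-6; a bromo group at C-1.
Putting it together: 1-bromodec-5-yne.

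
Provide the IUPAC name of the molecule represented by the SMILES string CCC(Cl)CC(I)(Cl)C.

2,4-dichloro-2-iodohexane

The parent chain contains 6 carbons (hexane).
The numbering direction is chosen so that the substituent locant set {2,2,4} is lower than {3,5,5} at the first point of difference.
This places chloro groups at C-2 and C-4; an iodo group at C-2.
Prefixes are listed alphabetically: chloro, iodo.
Putting it together: 2,4-dichloro-2-iodohexane.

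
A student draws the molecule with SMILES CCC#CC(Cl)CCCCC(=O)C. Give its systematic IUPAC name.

Counting along the main chain through the carbonyl and the multiple bond gives 11 carbons: the parent is undecane.
The highest-priority functional group is a ketone (C=O on an internal carbon), so the name ends in -one.
There is one C≡C triple bond, indicated by the ending -yne.
The numbering direction is chosen so that numbering from this end puts the carbonyl group at C-2 rather than C-10.
That gives the carbonyl at C-2; the triple bond between C-8 and C-9; a chloro group at C-7.
Putting it together: 7-chloroundec-8-yn-2-one.

7-chloroundec-8-yn-2-one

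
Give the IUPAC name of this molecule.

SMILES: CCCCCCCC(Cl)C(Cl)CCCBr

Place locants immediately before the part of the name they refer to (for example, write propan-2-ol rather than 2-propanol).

The longest continuous carbon chain has 12 atoms, so the parent hydride is dodecane.
Number the chain so that the substituent locant set {1,4,5} is lower than {8,9,12} at the first point of difference.
This places a bromo group at C-1; chloro groups at C-4 and C-5.
Prefixes are listed alphabetically: bromo, chloro.
The name is 1-bromo-4,5-dichlorododecane.

1-bromo-4,5-dichlorododecane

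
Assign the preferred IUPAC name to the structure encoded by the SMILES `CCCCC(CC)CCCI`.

4-ethyl-1-iodooctane

The longest continuous carbon chain has 8 atoms, so the parent hydride is octane.
The numbering direction is chosen so that the substituent locant set {1,4} is lower than {5,8} at the first point of difference.
With this numbering: an ethyl group at C-4; an iodo group at C-1.
Prefixes are listed alphabetically: ethyl, iodo.
Putting it together: 4-ethyl-1-iodooctane.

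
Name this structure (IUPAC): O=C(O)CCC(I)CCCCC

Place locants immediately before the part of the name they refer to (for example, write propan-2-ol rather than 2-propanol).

4-iodononanoic acid

The longest carbon chain that includes the –COOH group has 9 carbons, so the parent hydride is nonane.
The principal characteristic group is a carboxylic acid (terminal –COOH), named with the suffix -oic acid.
Number the chain so that the carboxylic acid carbon is C-1 by definition.
That gives an iodo group at C-4.
Assembling the pieces gives 4-iodononanoic acid.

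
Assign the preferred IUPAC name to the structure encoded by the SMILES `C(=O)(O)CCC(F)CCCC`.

Counting along the main chain through the –COOH group gives 8 carbons: the parent is octane.
The highest-priority functional group is a carboxylic acid (terminal –COOH), so the name ends in -oic acid.
Number the chain so that the carboxylic acid carbon is C-1 by definition.
That gives a fluoro group at C-4.
The name is 4-fluorooctanoic acid.

4-fluorooctanoic acid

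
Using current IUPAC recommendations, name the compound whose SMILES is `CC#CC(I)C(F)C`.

5-fluoro-4-iodohex-2-yne

The longest carbon chain that includes the multiple bond has 6 carbons, so the parent hydride is hexane.
There is one C≡C triple bond, indicated by the ending -yne.
Number the chain so that numbering from this end puts the triple bond at C-2 rather than C-4.
That gives the triple bond between C-2 and C-3; a fluoro group at C-5; an iodo group at C-4.
The substituents are ordered alphabetically, ignoring any di-/tri- multipliers.
Putting it together: 5-fluoro-4-iodohex-2-yne.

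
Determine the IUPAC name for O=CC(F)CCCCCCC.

The longest carbon chain that includes the –CHO group has 9 carbons, so the parent hydride is nonane.
The principal characteristic group is an aldehyde (terminal –CHO), named with the suffix -al.
The numbering direction is chosen so that the aldehyde carbon is C-1 by definition.
With this numbering: a fluoro group at C-2.
Assembling the pieces gives 2-fluorononanal.

2-fluorononanal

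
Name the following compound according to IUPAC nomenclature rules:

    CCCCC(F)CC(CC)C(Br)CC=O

3-bromo-4-ethyl-6-fluorodecanal

The longest chain bearing the –CHO group is 10 carbons long (decane).
An aldehyde (terminal –CHO) is the principal characteristic group, giving the suffix -al.
The numbering direction is chosen so that the aldehyde carbon is C-1 by definition.
This places a bromo group at C-3; an ethyl group at C-4; a fluoro group at C-6.
Substituent prefixes are cited in alphabetical order (multiplying prefixes like di-/tri- are ignored for ordering).
Assembling the pieces gives 3-bromo-4-ethyl-6-fluorodecanal.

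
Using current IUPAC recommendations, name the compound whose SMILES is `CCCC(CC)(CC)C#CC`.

The longest carbon chain that includes the multiple bond has 7 carbons, so the parent hydride is heptane.
The chain contains a C≡C triple bond, so the unsaturation ending is -yne.
Number the chain so that numbering from this end puts the triple bond at C-2 rather than C-5.
With this numbering: the triple bond between C-2 and C-3; two ethyl groups at C-4.
Assembling the pieces gives 4,4-diethylhept-2-yne.

4,4-diethylhept-2-yne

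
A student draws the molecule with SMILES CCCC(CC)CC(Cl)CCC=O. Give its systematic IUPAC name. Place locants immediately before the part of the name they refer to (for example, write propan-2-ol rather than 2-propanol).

Counting along the main chain through the –CHO group gives 9 carbons: the parent is nonane.
An aldehyde (terminal –CHO) is the principal characteristic group, giving the suffix -al.
The numbering direction is chosen so that the aldehyde carbon is C-1 by definition.
With this numbering: a chloro group at C-4; an ethyl group at C-6.
Prefixes are listed alphabetically: chloro, ethyl.
The name is 4-chloro-6-ethylnonanal.

4-chloro-6-ethylnonanal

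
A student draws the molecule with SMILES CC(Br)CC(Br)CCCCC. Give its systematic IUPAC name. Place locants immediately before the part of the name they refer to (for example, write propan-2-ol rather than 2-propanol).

2,4-dibromononane

The parent chain contains 9 carbons (nonane).
The numbering direction is chosen so that the substituent locant set {2,4} is lower than {6,8} at the first point of difference.
That gives bromo groups at C-2 and C-4.
Putting it together: 2,4-dibromononane.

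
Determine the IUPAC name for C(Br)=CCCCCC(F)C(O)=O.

The longest chain bearing the –COOH group and the multiple bond is 8 carbons long (octane).
A carboxylic acid (terminal –COOH) is the principal characteristic group, giving the suffix -oic acid.
The chain contains a C=C double bond, so the unsaturation ending is -ene.
Choose the numbering such that the carboxylic acid carbon is C-1 by definition.
This places the double bond between C-7 and C-8; a bromo group at C-8; a fluoro group at C-2.
The substituents are ordered alphabetically, ignoring any di-/tri- multipliers.
Assembling the pieces gives 8-bromo-2-fluorooct-7-enoic acid.

8-bromo-2-fluorooct-7-enoic acid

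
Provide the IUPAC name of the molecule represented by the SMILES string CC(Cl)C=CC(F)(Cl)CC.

The longest carbon chain that includes the multiple bond has 7 carbons, so the parent hydride is heptane.
There is one C=C double bond, indicated by the ending -ene.
Number the chain so that numbering from this end puts the double bond at C-3 rather than C-4.
This places the double bond between C-3 and C-4; chloro groups at C-2 and C-5; a fluoro group at C-5.
The substituents are ordered alphabetically, ignoring any di-/tri- multipliers.
The name is 2,5-dichloro-5-fluorohept-3-ene.

2,5-dichloro-5-fluorohept-3-ene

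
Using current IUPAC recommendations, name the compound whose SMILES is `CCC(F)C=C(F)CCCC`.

The longest carbon chain that includes the multiple bond has 9 carbons, so the parent hydride is nonane.
There is one C=C double bond, indicated by the ending -ene.
The numbering direction is chosen so that numbering from this end puts the double bond at C-4 rather than C-5.
With this numbering: the double bond between C-4 and C-5; fluoro groups at C-3 and C-5.
Putting it together: 3,5-difluoronon-4-ene.

3,5-difluoronon-4-ene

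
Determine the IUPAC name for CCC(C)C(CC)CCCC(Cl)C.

2-chloro-6-ethyl-7-methylnonane

The parent chain contains 9 carbons (nonane).
Choose the numbering such that the substituent locant set {2,6,7} is lower than {3,4,8} at the first point of difference.
With this numbering: a chloro group at C-2; an ethyl group at C-6; a methyl group at C-7.
Substituent prefixes are cited in alphabetical order (multiplying prefixes like di-/tri- are ignored for ordering).
Putting it together: 2-chloro-6-ethyl-7-methylnonane.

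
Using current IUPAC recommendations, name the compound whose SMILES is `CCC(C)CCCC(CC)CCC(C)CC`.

6-ethyl-3,10-dimethyldodecane

The longest carbon chain is 12 atoms: the parent is dodecane.
Number the chain so that the substituent locant set {3,6,10} is lower than {3,7,10} at the first point of difference.
That gives an ethyl group at C-6; methyl groups at C-3 and C-10.
The substituents are ordered alphabetically, ignoring any di-/tri- multipliers.
The name is 6-ethyl-3,10-dimethyldodecane.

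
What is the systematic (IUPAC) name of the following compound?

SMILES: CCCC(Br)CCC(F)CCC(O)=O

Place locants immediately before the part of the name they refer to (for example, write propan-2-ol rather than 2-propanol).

7-bromo-4-fluorodecanoic acid

The longest carbon chain that includes the –COOH group has 10 carbons, so the parent hydride is decane.
A carboxylic acid (terminal –COOH) is the principal characteristic group, giving the suffix -oic acid.
The numbering direction is chosen so that the carboxylic acid carbon is C-1 by definition.
That gives a bromo group at C-7; a fluoro group at C-4.
Prefixes are listed alphabetically: bromo, fluoro.
Assembling the pieces gives 7-bromo-4-fluorodecanoic acid.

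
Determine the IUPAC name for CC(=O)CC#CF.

The longest carbon chain that includes the carbonyl and the multiple bond has 5 carbons, so the parent hydride is pentane.
A ketone (C=O on an internal carbon) is the principal characteristic group, giving the suffix -one.
There is one C≡C triple bond, indicated by the ending -yne.
Number the chain so that numbering from this end puts the carbonyl group at C-2 rather than C-4.
That gives the carbonyl at C-2; the triple bond between C-4 and C-5; a fluoro group at C-5.
Assembling the pieces gives 5-fluoropent-4-yn-2-one.

5-fluoropent-4-yn-2-one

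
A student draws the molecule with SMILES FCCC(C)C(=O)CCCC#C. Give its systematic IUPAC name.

The longest chain bearing the carbonyl and the multiple bond is 9 carbons long (nonane).
The highest-priority functional group is a ketone (C=O on an internal carbon), so the name ends in -one.
There is one C≡C triple bond, indicated by the ending -yne.
Number the chain so that numbering from this end puts the carbonyl group at C-4 rather than C-6.
This places the carbonyl at C-4; the triple bond between C-8 and C-9; a fluoro group at C-1; a methyl group at C-3.
Prefixes are listed alphabetically: fluoro, methyl.
The name is 1-fluoro-3-methylnon-8-yn-4-one.

1-fluoro-3-methylnon-8-yn-4-one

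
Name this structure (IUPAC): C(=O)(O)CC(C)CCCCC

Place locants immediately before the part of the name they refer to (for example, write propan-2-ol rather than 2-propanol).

The longest carbon chain that includes the –COOH group has 8 carbons, so the parent hydride is octane.
The highest-priority functional group is a carboxylic acid (terminal –COOH), so the name ends in -oic acid.
The numbering direction is chosen so that the carboxylic acid carbon is C-1 by definition.
With this numbering: a methyl group at C-3.
Assembling the pieces gives 3-methyloctanoic acid.

3-methyloctanoic acid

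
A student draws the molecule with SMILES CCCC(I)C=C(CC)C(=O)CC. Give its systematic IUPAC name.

4-ethyl-6-iodonon-4-en-3-one

Counting along the main chain through the carbonyl and the multiple bond gives 9 carbons: the parent is nonane.
A ketone (C=O on an internal carbon) is the principal characteristic group, giving the suffix -one.
A C=C double bond in the chain gives the infix -ene-.
The numbering direction is chosen so that numbering from this end puts the carbonyl group at C-3 rather than C-7.
That gives the carbonyl at C-3; the double bond between C-4 and C-5; an ethyl group at C-4; an iodo group at C-6.
Prefixes are listed alphabetically: ethyl, iodo.
The name is 4-ethyl-6-iodonon-4-en-3-one.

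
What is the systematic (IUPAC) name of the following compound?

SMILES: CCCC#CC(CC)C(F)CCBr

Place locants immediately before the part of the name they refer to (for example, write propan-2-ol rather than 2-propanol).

Counting along the main chain through the multiple bond gives 9 carbons: the parent is nonane.
A C≡C triple bond in the chain gives the infix -yne-.
Choose the numbering such that numbering from this end puts the triple bond at C-4 rather than C-5.
With this numbering: the triple bond between C-4 and C-5; a bromo group at C-9; an ethyl group at C-6; a fluoro group at C-7.
Prefixes are listed alphabetically: bromo, ethyl, fluoro.
The name is 9-bromo-6-ethyl-7-fluoronon-4-yne.

9-bromo-6-ethyl-7-fluoronon-4-yne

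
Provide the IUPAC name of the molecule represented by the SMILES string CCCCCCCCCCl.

The parent chain contains 9 carbons (nonane).
Choose the numbering such that the substituent locant set {1} is lower than {9} at the first point of difference.
This places a chloro group at C-1.
Assembling the pieces gives 1-chlorononane.

1-chlorononane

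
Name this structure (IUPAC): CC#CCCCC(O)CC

non-7-yn-3-ol

The longest carbon chain that includes the –OH group and the multiple bond has 9 carbons, so the parent hydride is nonane.
An alcohol (–OH) is the principal characteristic group, giving the suffix -ol.
A C≡C triple bond in the chain gives the infix -yne-.
The numbering direction is chosen so that numbering from this end puts the hydroxyl group at C-3 rather than C-7.
That gives the hydroxyl at C-3; the triple bond between C-7 and C-8.
Assembling the pieces gives non-7-yn-3-ol.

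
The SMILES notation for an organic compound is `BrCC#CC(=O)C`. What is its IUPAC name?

Counting along the main chain through the carbonyl and the multiple bond gives 5 carbons: the parent is pentane.
The principal characteristic group is a ketone (C=O on an internal carbon), named with the suffix -one.
A C≡C triple bond in the chain gives the infix -yne-.
Number the chain so that numbering from this end puts the carbonyl group at C-2 rather than C-4.
With this numbering: the carbonyl at C-2; the triple bond between C-3 and C-4; a bromo group at C-5.
Assembling the pieces gives 5-bromopent-3-yn-2-one.

5-bromopent-3-yn-2-one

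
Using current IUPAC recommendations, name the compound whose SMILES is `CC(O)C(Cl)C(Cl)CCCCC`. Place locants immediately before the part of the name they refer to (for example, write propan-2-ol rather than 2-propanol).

3,4-dichlorononan-2-ol

The longest carbon chain that includes the –OH group has 9 carbons, so the parent hydride is nonane.
An alcohol (–OH) is the principal characteristic group, giving the suffix -ol.
The numbering direction is chosen so that numbering from this end puts the hydroxyl group at C-2 rather than C-8.
This places the hydroxyl at C-2; chloro groups at C-3 and C-4.
Putting it together: 3,4-dichlorononan-2-ol.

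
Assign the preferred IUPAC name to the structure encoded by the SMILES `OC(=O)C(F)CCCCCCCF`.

2,9-difluorononanoic acid

The longest carbon chain that includes the –COOH group has 9 carbons, so the parent hydride is nonane.
The principal characteristic group is a carboxylic acid (terminal –COOH), named with the suffix -oic acid.
The numbering direction is chosen so that the carboxylic acid carbon is C-1 by definition.
With this numbering: fluoro groups at C-2 and C-9.
Assembling the pieces gives 2,9-difluorononanoic acid.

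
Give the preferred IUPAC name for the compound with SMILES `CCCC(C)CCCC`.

4-methyloctane

The longest carbon chain is 8 atoms: the parent is octane.
The numbering direction is chosen so that the substituent locant set {4} is lower than {5} at the first point of difference.
This places a methyl group at C-4.
Assembling the pieces gives 4-methyloctane.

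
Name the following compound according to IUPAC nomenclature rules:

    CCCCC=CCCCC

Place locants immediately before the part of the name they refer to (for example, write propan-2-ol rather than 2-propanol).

The longest chain bearing the multiple bond is 10 carbons long (decane).
There is one C=C double bond, indicated by the ending -ene.
Numbering from either end gives identical locants here.
With this numbering: the double bond between C-5 and C-6.
The name is dec-5-ene.

dec-5-ene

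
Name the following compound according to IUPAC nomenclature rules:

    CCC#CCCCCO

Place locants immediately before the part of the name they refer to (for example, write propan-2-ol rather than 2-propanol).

oct-5-yn-1-ol

The longest carbon chain that includes the –OH group and the multiple bond has 8 carbons, so the parent hydride is octane.
The principal characteristic group is an alcohol (–OH), named with the suffix -ol.
There is one C≡C triple bond, indicated by the ending -yne.
Choose the numbering such that numbering from this end puts the hydroxyl group at C-1 rather than C-8.
With this numbering: the hydroxyl at C-1; the triple bond between C-5 and C-6.
The name is oct-5-yn-1-ol.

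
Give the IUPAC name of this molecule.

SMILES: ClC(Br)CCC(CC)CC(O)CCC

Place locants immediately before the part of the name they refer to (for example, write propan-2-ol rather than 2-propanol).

Counting along the main chain through the –OH group gives 9 carbons: the parent is nonane.
The highest-priority functional group is an alcohol (–OH), so the name ends in -ol.
Choose the numbering such that numbering from this end puts the hydroxyl group at C-4 rather than C-6.
This places the hydroxyl at C-4; a bromo group at C-9; a chloro group at C-9; an ethyl group at C-6.
Prefixes are listed alphabetically: bromo, chloro, ethyl.
Assembling the pieces gives 9-bromo-9-chloro-6-ethylnonan-4-ol.

9-bromo-9-chloro-6-ethylnonan-4-ol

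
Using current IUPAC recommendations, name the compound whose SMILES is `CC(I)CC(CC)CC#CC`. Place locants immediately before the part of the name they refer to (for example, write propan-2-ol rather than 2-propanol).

5-ethyl-7-iodooct-2-yne

The longest chain bearing the multiple bond is 8 carbons long (octane).
A C≡C triple bond in the chain gives the infix -yne-.
Choose the numbering such that numbering from this end puts the triple bond at C-2 rather than C-6.
That gives the triple bond between C-2 and C-3; an ethyl group at C-5; an iodo group at C-7.
Substituent prefixes are cited in alphabetical order (multiplying prefixes like di-/tri- are ignored for ordering).
Assembling the pieces gives 5-ethyl-7-iodooct-2-yne.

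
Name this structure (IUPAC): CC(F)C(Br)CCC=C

The longest chain bearing the multiple bond is 7 carbons long (heptane).
The chain contains a C=C double bond, so the unsaturation ending is -ene.
The numbering direction is chosen so that numbering from this end puts the double bond at C-1 rather than C-6.
That gives the double bond between C-1 and C-2; a bromo group at C-5; a fluoro group at C-6.
The substituents are ordered alphabetically, ignoring any di-/tri- multipliers.
The name is 5-bromo-6-fluorohept-1-ene.

5-bromo-6-fluorohept-1-ene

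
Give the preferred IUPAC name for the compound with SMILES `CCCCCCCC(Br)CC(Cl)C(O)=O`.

The longest chain bearing the –COOH group is 11 carbons long (undecane).
The highest-priority functional group is a carboxylic acid (terminal –COOH), so the name ends in -oic acid.
The numbering direction is chosen so that the carboxylic acid carbon is C-1 by definition.
With this numbering: a bromo group at C-4; a chloro group at C-2.
The substituents are ordered alphabetically, ignoring any di-/tri- multipliers.
Putting it together: 4-bromo-2-chloroundecanoic acid.

4-bromo-2-chloroundecanoic acid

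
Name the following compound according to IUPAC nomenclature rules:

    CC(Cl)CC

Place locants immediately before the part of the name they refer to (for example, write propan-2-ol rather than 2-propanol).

The longest continuous carbon chain has 4 atoms, so the parent hydride is butane.
Number the chain so that the substituent locant set {2} is lower than {3} at the first point of difference.
With this numbering: a chloro group at C-2.
The name is 2-chlorobutane.

2-chlorobutane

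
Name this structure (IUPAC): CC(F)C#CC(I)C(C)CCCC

Counting along the main chain through the multiple bond gives 10 carbons: the parent is decane.
The chain contains a C≡C triple bond, so the unsaturation ending is -yne.
Choose the numbering such that numbering from this end puts the triple bond at C-3 rather than C-7.
That gives the triple bond between C-3 and C-4; a fluoro group at C-2; an iodo group at C-5; a methyl group at C-6.
Prefixes are listed alphabetically: fluoro, iodo, methyl.
Assembling the pieces gives 2-fluoro-5-iodo-6-methyldec-3-yne.

2-fluoro-5-iodo-6-methyldec-3-yne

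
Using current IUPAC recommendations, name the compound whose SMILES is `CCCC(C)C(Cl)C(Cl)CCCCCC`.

5,6-dichloro-4-methyldodecane

The longest carbon chain is 12 atoms: the parent is dodecane.
Number the chain so that the substituent locant set {4,5,6} is lower than {7,8,9} at the first point of difference.
That gives chloro groups at C-5 and C-6; a methyl group at C-4.
Substituent prefixes are cited in alphabetical order (multiplying prefixes like di-/tri- are ignored for ordering).
The name is 5,6-dichloro-4-methyldodecane.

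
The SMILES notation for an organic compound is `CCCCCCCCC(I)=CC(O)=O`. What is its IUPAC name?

3-iodoundec-2-enoic acid

The longest carbon chain that includes the –COOH group and the multiple bond has 11 carbons, so the parent hydride is undecane.
The principal characteristic group is a carboxylic acid (terminal –COOH), named with the suffix -oic acid.
A C=C double bond in the chain gives the infix -ene-.
Choose the numbering such that the carboxylic acid carbon is C-1 by definition.
This places the double bond between C-2 and C-3; an iodo group at C-3.
Assembling the pieces gives 3-iodoundec-2-enoic acid.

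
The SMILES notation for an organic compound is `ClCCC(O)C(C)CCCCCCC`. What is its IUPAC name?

The longest chain bearing the –OH group is 11 carbons long (undecane).
The highest-priority functional group is an alcohol (–OH), so the name ends in -ol.
Choose the numbering such that numbering from this end puts the hydroxyl group at C-3 rather than C-9.
That gives the hydroxyl at C-3; a chloro group at C-1; a methyl group at C-4.
Prefixes are listed alphabetically: chloro, methyl.
Assembling the pieces gives 1-chloro-4-methylundecan-3-ol.

1-chloro-4-methylundecan-3-ol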